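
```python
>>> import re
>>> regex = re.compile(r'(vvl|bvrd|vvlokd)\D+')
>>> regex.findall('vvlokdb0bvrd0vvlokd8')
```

Alternation isn't longest-match — the leftmost alternative that fits at this position is chosen.
Walking the string: at [0:7] match 'vvlokdb', group 1 = 'vvl'; at [13:19] match 'vvlokd', group 1 = 'vvl'.
One capturing group, so `findall` returns just the captured substring from each match — 2 in all.

['vvl', 'vvl']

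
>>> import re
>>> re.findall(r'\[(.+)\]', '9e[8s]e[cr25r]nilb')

['8s]e[cr25r']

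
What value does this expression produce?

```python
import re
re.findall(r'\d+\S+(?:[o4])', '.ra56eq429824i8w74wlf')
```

`findall` yields the raw match text (1 of them) because the pattern has no groups.

['56eq429824i8w74']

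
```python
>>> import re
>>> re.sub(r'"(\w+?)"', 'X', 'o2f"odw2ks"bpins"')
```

Matches: at [3:11] → '"odw2ks"'.
Each match is replaced by 'X'.

'o2fXbpins"'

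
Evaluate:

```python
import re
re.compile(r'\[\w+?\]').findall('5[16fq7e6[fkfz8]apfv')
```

['[fkfz8]']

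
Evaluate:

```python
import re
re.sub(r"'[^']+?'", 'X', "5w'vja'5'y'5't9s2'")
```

'5wX5X5X'

Matches: at [2:7] → "'vja'"; at [8:11] → "'y'"; at [12:18] → "'t9s2'".
Each match is replaced by 'X'.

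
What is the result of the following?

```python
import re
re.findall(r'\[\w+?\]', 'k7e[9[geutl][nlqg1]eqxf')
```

['[geutl]', '[nlqg1]']

With no groups in the pattern, `findall` gives back each whole match — 2 here.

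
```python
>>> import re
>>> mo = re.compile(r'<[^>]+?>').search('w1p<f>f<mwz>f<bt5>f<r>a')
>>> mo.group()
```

'<f>'

`search` walks the string left to right and returns the first match it finds.
The match spans [3:6] → '<f>'.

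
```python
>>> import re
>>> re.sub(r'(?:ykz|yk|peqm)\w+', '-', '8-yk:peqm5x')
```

'8-yk:-'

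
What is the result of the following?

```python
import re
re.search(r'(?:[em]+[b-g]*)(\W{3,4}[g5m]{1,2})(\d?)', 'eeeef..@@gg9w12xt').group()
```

The match spans [0:12] → 'eeeef..@@gg9'.

'eeeef..@@gg9'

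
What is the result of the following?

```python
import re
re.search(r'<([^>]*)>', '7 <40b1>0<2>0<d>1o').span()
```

`re.search` tries every starting position until one works.
The match spans [2:8] → '<40b1>'.
Captured: group 1 = '40b1'.

(2, 8)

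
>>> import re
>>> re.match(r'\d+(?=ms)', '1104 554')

None

Because the assertion is zero-width, the text it checks is not consumed and won't appear in the result.
With `match`, the pattern is implicitly anchored at the beginning.
Here the pattern fails at index 0, so the call returns None.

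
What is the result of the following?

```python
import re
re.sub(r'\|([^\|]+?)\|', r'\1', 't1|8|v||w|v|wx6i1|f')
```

't18v|wvwx6i1f'

Matches: at [2:5] → '|8|'; at [7:10] → '|w|'; at [11:18] → '|wx6i1|'.
`\1` in the replacement pulls in group 1's text for each match.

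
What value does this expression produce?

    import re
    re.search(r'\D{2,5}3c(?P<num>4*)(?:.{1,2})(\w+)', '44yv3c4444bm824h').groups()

This matches 2 to 5 of a non-digit, then the literal '3c'; then zero or more of a literal '4' (captured as 'num'); then 1 to 2 of any character (non-capturing group); then one or more of a word character (captured).
`re.search` scans for the first position where the pattern succeeds.
The match spans [2:16] → 'yv3c4444bm824h'.
Captured: group 1 = '4444', group 2 = '824h'.

('4444', '824h')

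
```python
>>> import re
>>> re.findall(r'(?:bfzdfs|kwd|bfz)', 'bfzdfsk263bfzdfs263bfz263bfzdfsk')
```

['bfzdfs', 'bfzdfs', 'bfz', 'bfzdfs']

`|` is ordered: at each position the engine commits to the first alternative that works.
With no groups in the pattern, `findall` gives back each whole match — 4 here.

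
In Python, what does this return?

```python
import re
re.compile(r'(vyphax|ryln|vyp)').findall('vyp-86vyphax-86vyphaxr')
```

['vyp', 'vyphax', 'vyphax']

Alternation isn't longest-match — the leftmost alternative that fits at this position is chosen.
Scanning left to right: at [0:3] match 'vyp', group 1 = 'vyp'; at [6:12] match 'vyphax', group 1 = 'vyphax'; at [15:21] match 'vyphax', group 1 = 'vyphax'.
Because there's exactly one group, `findall` drops the full match and keeps group 1 from each hit.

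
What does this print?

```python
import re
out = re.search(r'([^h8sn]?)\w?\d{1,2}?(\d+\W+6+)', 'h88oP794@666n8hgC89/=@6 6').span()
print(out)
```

(3, 12)

Pattern: optionally any character except [h8sn] (captured); then optionally a word character, then 1 to 2 of a digit (lazy); then one or more of a digit, then one or more of a non-word character, then one or more of a literal '6' (captured).
`re.search` scans for the first position where the pattern succeeds.
The match spans [3:12] → 'oP794@666'.
Captured: group 1 = 'o', group 2 = '94@666'.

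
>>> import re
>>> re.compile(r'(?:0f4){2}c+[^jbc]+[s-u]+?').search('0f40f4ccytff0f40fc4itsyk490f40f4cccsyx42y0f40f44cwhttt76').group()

This matches the literal '0f4' repeated 2 times, then one or more of a literal 'c', then one or more of any character except [jbc]; then one or more of a character in [s-u] (lazy).
`re.search` tries every starting position until one works.
The match spans [0:10] → '0f40f4ccyt'.

'0f40f4ccyt'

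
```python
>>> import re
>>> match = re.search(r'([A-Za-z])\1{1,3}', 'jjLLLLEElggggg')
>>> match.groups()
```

('j',)

A backreference is literal: `\1` must see the identical characters the first group matched.
`search` walks the string left to right and returns the first match it finds.
The match spans [0:2] → 'jj'.
Captured: group 1 = 'j'.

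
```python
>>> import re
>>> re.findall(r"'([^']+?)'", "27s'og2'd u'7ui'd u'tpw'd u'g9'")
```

['og2', '7ui', 'tpw', 'g9']

Walking the string: at [3:8] match "'og2'", group 1 = 'og2'; at [11:16] match "'7ui'", group 1 = '7ui'; at [19:24] match "'tpw'", group 1 = 'tpw'; at [27:31] match "'g9'", group 1 = 'g9'.
Because there's exactly one group, `findall` drops the full match and keeps group 1 from each hit.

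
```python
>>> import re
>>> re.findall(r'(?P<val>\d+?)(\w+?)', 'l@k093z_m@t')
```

[('0', '9'), ('3', 'z')]

Because the quantifier is non-greedy, it stops expanding at the earliest point where the rest of the pattern can succeed.
`findall` packs the 2 group values into a tuple for every match.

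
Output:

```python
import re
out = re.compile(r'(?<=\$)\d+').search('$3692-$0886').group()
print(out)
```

3692

The `(?=…)`/`(?<=…)` assertion just peeks at neighbouring text; it doesn't advance the match position.
The match spans [1:5] → '3692'.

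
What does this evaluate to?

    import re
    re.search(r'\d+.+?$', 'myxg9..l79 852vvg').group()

Pattern: one or more of a digit; then one or more of any character (lazy); then anchored at the end.
`re.search` tries every starting position until one works.
The match spans [4:17] → '9..l79 852vvg'.

'9..l79 852vvg'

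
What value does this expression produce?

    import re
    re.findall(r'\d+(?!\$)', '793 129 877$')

The negative lookahead/lookbehind blocks any match where the forbidden context is present.
Walking the string: at [0:3] → '793'; at [4:7] → '129'; at [8:10] → '87'.
`findall` yields the raw match text (3 of them) because the pattern has no groups.

['793', '129', '87']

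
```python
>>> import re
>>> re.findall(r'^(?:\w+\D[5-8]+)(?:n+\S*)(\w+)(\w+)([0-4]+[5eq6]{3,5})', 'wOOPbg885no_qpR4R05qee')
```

Pattern: anchored at the start of the string; then one or more of a word character, then a non-digit, then one or more of a character in [5-8] (non-capturing group); then one or more of the literal 'n', then zero or more of a non-whitespace character (non-capturing group); then one or more of a word character (captured); then one or more of a word character (captured); then one or more of a character in [0-4], then 3 to 5 of one of [5eq6] (captured).
Matches: at [0:22] match 'wOOPbg885no_qpR4R05qee', groups = ('4', 'R', '05qee').
With 3 capturing groups, `findall` returns a 3-tuple per match.

[('4', 'R', '05qee')]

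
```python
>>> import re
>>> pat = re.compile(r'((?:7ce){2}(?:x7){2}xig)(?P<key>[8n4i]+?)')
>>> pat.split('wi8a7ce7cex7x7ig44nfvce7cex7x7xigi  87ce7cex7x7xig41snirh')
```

['wi8a7ce7cex7x7ig44nfvce7cex7x7xigi  8', '7ce7cex7x7xig', '4', '1snirh']

Pattern: the literal '7ce' repeated 2 times, then the literal 'x7' repeated 2 times, then the literal 'xig' (captured); then one or more of one of [8n4i] (lazy) (captured as 'key').
With a capturing group present, the delimiter's captured portion is kept in the result list.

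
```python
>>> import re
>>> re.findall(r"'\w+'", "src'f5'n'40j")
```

["'f5'"]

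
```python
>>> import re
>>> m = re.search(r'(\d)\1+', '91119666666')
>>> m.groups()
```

`\1` has to match the exact text group 1 already captured.
`search` walks the string left to right and returns the first match it finds.
The match spans [1:4] → '111'.
Captured: group 1 = '1'.

('1',)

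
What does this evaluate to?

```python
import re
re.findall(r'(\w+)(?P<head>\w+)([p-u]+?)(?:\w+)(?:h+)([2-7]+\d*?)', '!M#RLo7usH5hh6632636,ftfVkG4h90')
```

[('RLo7', 'u', 's', '6632636')]

4 groups means the one result is a tuple of 4 captured strings — 1 here.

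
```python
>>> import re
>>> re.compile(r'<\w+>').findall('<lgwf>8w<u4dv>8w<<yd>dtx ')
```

Since nothing is captured, `findall` lists the 3 matched substrings directly.

['<lgwf>', '<u4dv>', '<yd>']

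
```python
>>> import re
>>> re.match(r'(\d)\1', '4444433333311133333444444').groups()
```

('4',)

The match spans [0:2] → '44'.
Captured: group 1 = '4'.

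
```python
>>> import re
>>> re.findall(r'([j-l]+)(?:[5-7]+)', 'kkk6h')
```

['kkk']

With a single group, `findall` returns only what that group captured — 1 item.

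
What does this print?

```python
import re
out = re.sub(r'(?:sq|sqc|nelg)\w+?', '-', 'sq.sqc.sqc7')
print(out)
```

Branches in `(...|...)` are attempted left-to-right; the first branch that allows the whole pattern to succeed is taken.
Matches: at [3:6] → 'sqc'; at [7:10] → 'sqc'.
`sub` substitutes '-' at each match site.

sq.-.-7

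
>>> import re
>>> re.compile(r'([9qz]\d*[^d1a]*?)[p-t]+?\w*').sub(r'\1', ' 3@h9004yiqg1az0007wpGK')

`\1` in the replacement pulls in group 1's text for each match.

' 3@h9004yi'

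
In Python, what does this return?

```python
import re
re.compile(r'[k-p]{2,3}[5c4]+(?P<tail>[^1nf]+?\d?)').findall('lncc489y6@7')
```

This matches 2 to 3 of a character in [k-p], then one or more of one of [5c4]; then one or more of any character except [1nf] (lazy), then optionally a digit (captured as 'tail').
A `+?`/`*?`/`{m,n}?` starts at its minimum and grows only as far as needed for what follows to match.
Matches: at [0:7] match 'lncc489', group 1 = '89'.
Because there's exactly one group, `findall` drops the full match and keeps group 1 from the one hit.

['89']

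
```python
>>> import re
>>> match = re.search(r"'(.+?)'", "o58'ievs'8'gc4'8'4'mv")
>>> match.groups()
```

('ievs',)

`search` walks the string left to right and returns the first match it finds.
The match spans [3:9] → "'ievs'".
Captured: group 1 = 'ievs'.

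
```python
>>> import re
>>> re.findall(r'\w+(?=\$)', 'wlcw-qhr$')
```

The lookaround is zero-width — it requires the adjacent text to match without consuming it, so the asserted text isn't part of the match.
Since nothing is captured, `findall` lists the 1 matched substring directly.

['qhr']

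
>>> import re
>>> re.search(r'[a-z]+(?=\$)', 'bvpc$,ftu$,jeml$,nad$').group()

'bvpc'

Lookahead/lookbehind check context without consuming it, so the matched span excludes the asserted characters.
The match spans [0:4] → 'bvpc'.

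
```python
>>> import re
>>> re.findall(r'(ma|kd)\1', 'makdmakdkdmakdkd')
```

['kd', 'kd']

A backreference is literal: `\1` must see the identical characters the first group matched.
With a single group, `findall` returns only what that group captured — 2 items.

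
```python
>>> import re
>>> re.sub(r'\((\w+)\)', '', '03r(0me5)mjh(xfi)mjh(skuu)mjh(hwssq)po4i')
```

'03rmjhmjhmjhpo4i'

Matches: at [3:9] → '(0me5)'; at [12:17] → '(xfi)'; at [20:26] → '(skuu)'; at [29:36] → '(hwssq)'.
Every occurrence is swapped for ''.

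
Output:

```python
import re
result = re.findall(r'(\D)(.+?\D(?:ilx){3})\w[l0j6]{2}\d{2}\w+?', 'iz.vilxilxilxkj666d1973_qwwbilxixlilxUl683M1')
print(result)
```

Pattern: a non-digit (captured); then one or more of any character (lazy), then a non-digit, then the literal 'ilx' repeated 3 times (captured); then a word character, then exactly 2 of one of [l0j6], then exactly 2 of a digit; then one or more of a word character (lazy).
Walking the string: at [0:19] match 'iz.vilxilxilxkj666d', groups = ('i', 'z.vilxilxilx').
2 groups means the one result is a tuple of 2 captured strings — 1 here.

[('i', 'z.vilxilxilx')]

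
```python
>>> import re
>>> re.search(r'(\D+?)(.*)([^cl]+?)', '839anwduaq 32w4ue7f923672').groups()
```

The match spans [3:25] → 'anwduaq 32w4ue7f923672'.
Captured: group 1 = 'a', group 2 = 'nwduaq 32w4ue7f92367', group 3 = '2'.

('a', 'nwduaq 32w4ue7f92367', '2')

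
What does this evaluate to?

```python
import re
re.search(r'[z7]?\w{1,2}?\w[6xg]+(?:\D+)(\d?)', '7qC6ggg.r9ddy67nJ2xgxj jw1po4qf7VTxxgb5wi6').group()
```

'7qC6ggg.r9'

Pattern: optionally one of [z7], then 1 to 2 of a word character (lazy), then a word character; then one or more of one of [6xg]; then one or more of a non-digit (non-capturing group); then optionally a digit (captured).
The match spans [0:10] → '7qC6ggg.r9'.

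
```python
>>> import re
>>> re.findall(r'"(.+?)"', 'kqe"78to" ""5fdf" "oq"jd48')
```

['78to', '"5fdf', 'oq']

A `+?`/`*?`/`{m,n}?` starts at its minimum and grows only as far as needed for what follows to match.
Matches: at [3:9] match '"78to"', group 1 = '78to'; at [10:17] match '""5fdf"', group 1 = '"5fdf'; at [18:22] match '"oq"', group 1 = 'oq'.
One capturing group, so `findall` returns just the captured substring from each match — 3 in all.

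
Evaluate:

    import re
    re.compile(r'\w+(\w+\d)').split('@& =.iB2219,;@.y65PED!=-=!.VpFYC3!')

['@& =.', '19', ',;@.', '65', 'PED!=-=!.', 'C3', '!']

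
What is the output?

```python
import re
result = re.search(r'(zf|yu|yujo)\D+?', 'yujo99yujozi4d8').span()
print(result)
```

`re.search` tries every starting position until one works.
The match spans [0:3] → 'yuj'.
Captured: group 1 = 'yu'.

(0, 3)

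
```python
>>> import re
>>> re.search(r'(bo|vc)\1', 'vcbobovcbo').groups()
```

('bo',)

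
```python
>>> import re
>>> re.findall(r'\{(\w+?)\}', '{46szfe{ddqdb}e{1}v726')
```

['ddqdb', '1']

`findall` collects group 1 from each match (2 total).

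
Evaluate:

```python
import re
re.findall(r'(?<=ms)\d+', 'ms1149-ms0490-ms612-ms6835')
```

['1149', '0490', '612', '6835']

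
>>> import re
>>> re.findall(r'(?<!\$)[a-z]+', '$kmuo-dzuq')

['muo', 'dzuq']

`(?!…)`/`(?<!…)` only lets a position through if the neighbouring text does NOT match; no characters are consumed.
Walking the string: at [2:5] → 'muo'; at [6:10] → 'dzuq'.
No capturing groups, so `findall` returns the 2 full match strings.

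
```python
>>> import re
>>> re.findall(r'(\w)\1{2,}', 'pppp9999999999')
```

`\1` has to match the exact text group 1 already captured.
Scanning left to right: at [0:4] match 'pppp', group 1 = 'p'; at [4:14] match '9999999999', group 1 = '9'.
One capturing group, so `findall` returns just the captured substring from each match — 2 in all.

['p', '9']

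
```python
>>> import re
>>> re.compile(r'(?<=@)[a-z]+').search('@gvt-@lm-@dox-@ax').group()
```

The lookaround is zero-width — it requires the adjacent text to match without consuming it, so the asserted text isn't part of the match.
`re.search` scans for the first position where the pattern succeeds.
The match spans [1:4] → 'gvt'.

'gvt'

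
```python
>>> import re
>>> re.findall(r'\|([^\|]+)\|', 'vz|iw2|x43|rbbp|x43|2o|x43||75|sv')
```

['iw2', 'rbbp', '2o', '75']

One capturing group, so `findall` returns just the captured substring from each match — 4 in all.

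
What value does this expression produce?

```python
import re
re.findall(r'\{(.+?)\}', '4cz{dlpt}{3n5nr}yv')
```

['dlpt', '3n5nr']

Because the quantifier is non-greedy, it stops expanding at the earliest point where the rest of the pattern can succeed.
Walking the string: at [3:9] match '{dlpt}', group 1 = 'dlpt'; at [9:16] match '{3n5nr}', group 1 = '3n5nr'.
`findall` collects group 1 from each match (2 total).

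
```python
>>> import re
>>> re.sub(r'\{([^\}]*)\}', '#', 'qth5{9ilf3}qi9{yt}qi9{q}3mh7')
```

'qth5#qi9#qi9#3mh7'

`sub` substitutes '#' at each match site.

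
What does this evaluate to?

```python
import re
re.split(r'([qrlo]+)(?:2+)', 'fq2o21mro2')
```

The pattern matches one or more of one of [qrlo] (captured); then one or more of a literal '2' (non-capturing group).
Matches to split on: at [1:3] → 'q2'; at [3:5] → 'o2'; at [7:10] → 'ro2'.
With a capturing group present, the delimiter's captured portion is kept in the result list.

['f', 'q', '', 'o', '1m', 'ro', '']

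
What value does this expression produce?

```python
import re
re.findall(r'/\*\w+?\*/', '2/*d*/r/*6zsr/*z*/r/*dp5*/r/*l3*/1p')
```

Scanning left to right: at [1:6] → '/*d*/'; at [13:18] → '/*z*/'; at [19:26] → '/*dp5*/'; at [27:33] → '/*l3*/'.
Since nothing is captured, `findall` lists the 4 matched substrings directly.

['/*d*/', '/*z*/', '/*dp5*/', '/*l3*/']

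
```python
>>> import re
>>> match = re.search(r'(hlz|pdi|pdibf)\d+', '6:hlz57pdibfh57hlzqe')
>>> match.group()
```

'hlz57'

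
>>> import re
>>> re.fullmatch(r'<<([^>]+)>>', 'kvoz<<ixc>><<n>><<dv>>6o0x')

None

For `fullmatch`, every character of the input must be accounted for by the pattern.
Here there's no way to consume every character, so the call returns None.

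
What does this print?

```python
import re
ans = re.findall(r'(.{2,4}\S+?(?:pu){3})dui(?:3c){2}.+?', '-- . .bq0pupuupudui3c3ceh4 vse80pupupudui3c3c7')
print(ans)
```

['eh4 vse80pupupu']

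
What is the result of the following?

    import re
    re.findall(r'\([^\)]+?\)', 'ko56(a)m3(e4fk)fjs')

Since nothing is captured, `findall` lists the 2 matched substrings directly.

['(a)', '(e4fk)']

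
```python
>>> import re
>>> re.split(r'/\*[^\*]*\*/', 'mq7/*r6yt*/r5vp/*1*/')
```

['mq7', 'r5vp', '']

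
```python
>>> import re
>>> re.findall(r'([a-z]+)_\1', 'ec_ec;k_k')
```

A backreference is literal: `\1` must see the identical characters the first group matched.
Walking the string: at [0:5] match 'ec_ec', group 1 = 'ec'; at [6:9] match 'k_k', group 1 = 'k'.
One capturing group, so `findall` returns just the captured substring from each match — 2 in all.

['ec', 'k']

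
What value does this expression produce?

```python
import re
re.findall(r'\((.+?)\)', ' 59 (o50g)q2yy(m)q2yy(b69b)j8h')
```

['o50g', 'm', 'b69b']

Scanning left to right: at [4:10] match '(o50g)', group 1 = 'o50g'; at [14:17] match '(m)', group 1 = 'm'; at [21:27] match '(b69b)', group 1 = 'b69b'.
Because there's exactly one group, `findall` drops the full match and keeps group 1 from each hit.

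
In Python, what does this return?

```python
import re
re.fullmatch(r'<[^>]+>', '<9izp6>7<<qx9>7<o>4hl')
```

None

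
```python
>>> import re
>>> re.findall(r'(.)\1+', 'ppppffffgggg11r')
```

['p', 'f', 'g', '1']

A backreference is literal: `\1` must see the identical characters the first group matched.
Because there's exactly one group, `findall` drops the full match and keeps group 1 from each hit.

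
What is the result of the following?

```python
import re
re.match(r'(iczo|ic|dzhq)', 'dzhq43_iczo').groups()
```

('dzhq',)

`re.match` won't scan ahead — the pattern has to work from the very first character.
The match spans [0:4] → 'dzhq'.
Captured: group 1 = 'dzhq'.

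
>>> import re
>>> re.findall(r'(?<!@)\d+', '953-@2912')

A negative assertion filters positions out without eating any characters.
Walking the string: at [0:3] → '953'; at [6:9] → '912'.
`findall` yields the raw match text (2 of them) because the pattern has no groups.

['953', '912']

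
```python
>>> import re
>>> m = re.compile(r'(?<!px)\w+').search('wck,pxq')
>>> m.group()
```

`(?!…)`/`(?<!…)` only lets a position through if the neighbouring text does NOT match; no characters are consumed.
The match spans [0:3] → 'wck'.

'wck'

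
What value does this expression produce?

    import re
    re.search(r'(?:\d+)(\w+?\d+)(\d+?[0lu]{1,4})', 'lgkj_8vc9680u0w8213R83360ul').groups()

('vc968', '0u0')

Pattern: one or more of a digit (non-capturing group); then one or more of a word character (lazy), then one or more of a digit (captured); then one or more of a digit (lazy), then 1 to 4 of one of [0lu] (captured).
With the lazy modifier that quantifier settles for the fewest repetitions that let the rest of the pattern succeed (the atoms after it are unaffected and can still be greedy).
`re.search` tries every starting position until one works.
The match spans [5:14] → '8vc9680u0'.
Captured: group 1 = 'vc968', group 2 = '0u0'.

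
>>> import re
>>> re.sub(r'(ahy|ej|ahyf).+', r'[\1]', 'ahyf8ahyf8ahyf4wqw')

`|` is ordered: at each position the engine commits to the first alternative that works.
Matches: at [0:18] → 'ahyf8ahyf8ahyf4wqw'.
`\1` in the replacement pulls in group 1's text for each match.

'[ahy]'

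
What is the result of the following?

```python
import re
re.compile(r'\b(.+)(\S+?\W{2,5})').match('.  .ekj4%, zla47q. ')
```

The pattern matches a word boundary (`\b`, zero-width); then one or more of any character (captured); then one or more of a non-whitespace character (lazy), then 2 to 5 of a non-word character (captured).
`match` is anchored at position 0; if the pattern doesn't fit there, it returns None.
Here the string doesn't start with a match, so the call returns None.

None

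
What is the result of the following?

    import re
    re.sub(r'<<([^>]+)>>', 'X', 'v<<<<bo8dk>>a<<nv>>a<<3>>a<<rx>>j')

Matches: at [1:12] → '<<<<bo8dk>>'; at [13:19] → '<<nv>>'; at [20:25] → '<<3>>'; at [26:32] → '<<rx>>'.
Every occurrence is swapped for 'X'.

'vXaXaXaXj'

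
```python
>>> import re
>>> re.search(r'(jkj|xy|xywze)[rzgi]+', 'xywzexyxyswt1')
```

Here no position works, so the call returns None.

None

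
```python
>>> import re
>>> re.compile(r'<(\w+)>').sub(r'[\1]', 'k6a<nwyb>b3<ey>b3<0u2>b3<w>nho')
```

'k6a[nwyb]b3[ey]b3[0u2]b3[w]nho'

Matches: at [3:9] → '<nwyb>'; at [11:15] → '<ey>'; at [17:22] → '<0u2>'; at [24:27] → '<w>'.
The replacement refers to a captured group, so each match is rewritten using its own captured text.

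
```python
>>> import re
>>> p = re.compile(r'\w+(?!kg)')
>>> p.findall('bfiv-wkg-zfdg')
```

['bfiv', 'wkg', 'zfdg']

The negative lookaround is zero-width — it rules out positions where the adjacent text would match, without consuming anything.
Scanning left to right: at [0:4] → 'bfiv'; at [5:8] → 'wkg'; at [9:13] → 'zfdg'.
No capturing groups, so `findall` returns the 3 full match strings.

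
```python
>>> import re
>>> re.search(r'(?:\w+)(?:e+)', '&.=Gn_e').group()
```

'Gn_e'

The pattern matches one or more of a word character (non-capturing group); then one or more of a literal 'e' (non-capturing group).
`search` walks the string left to right and returns the first match it finds.
The match spans [3:7] → 'Gn_e'.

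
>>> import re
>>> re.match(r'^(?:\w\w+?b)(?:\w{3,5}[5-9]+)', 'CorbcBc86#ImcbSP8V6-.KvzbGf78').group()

`re.match` won't scan ahead — the pattern has to work from the very first character.
The match spans [0:9] → 'CorbcBc86'.

'CorbcBc86'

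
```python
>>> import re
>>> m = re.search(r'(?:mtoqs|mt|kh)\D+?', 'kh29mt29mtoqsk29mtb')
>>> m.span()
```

(8, 14)

Alternation tries branches left to right and keeps the first one that lets the overall match succeed at that position.
`search` walks the string left to right and returns the first match it finds.
The match spans [8:14] → 'mtoqsk'.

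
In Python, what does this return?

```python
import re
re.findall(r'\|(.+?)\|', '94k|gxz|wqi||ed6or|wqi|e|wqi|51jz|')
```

['gxz', '|ed6or', 'e', '51jz']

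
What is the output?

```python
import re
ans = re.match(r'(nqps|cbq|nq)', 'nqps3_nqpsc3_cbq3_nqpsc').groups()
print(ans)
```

('nqps',)

Alternation isn't longest-match — the leftmost alternative that fits at this position is chosen.
`re.match` only tries the pattern at the start of the string.
The match spans [0:4] → 'nqps'.
Captured: group 1 = 'nqps'.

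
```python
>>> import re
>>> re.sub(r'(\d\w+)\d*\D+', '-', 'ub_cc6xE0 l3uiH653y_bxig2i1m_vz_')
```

'ub_cc--'

This matches a digit, then one or more of a word character (captured); then zero or more of a digit, then one or more of a non-digit.
Every occurrence is swapped for '-'.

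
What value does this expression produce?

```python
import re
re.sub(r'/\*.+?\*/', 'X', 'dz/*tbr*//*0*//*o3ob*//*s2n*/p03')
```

'dzXXXXp03'

Matches: at [2:9] → '/*tbr*/'; at [9:14] → '/*0*/'; at [14:22] → '/*o3ob*/'; at [22:29] → '/*s2n*/'.
Every occurrence is swapped for 'X'.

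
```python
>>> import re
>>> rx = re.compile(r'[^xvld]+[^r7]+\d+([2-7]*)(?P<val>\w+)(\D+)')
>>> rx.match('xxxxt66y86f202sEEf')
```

None

Pattern: one or more of any character except [xvld], then one or more of any character except [r7]; then one or more of a digit; then zero or more of a character in [2-7] (captured); then one or more of a word character (captured as 'val'); then one or more of a non-digit (captured).
With `match`, the pattern is implicitly anchored at the beginning.
Here position 0 doesn't satisfy it, so the call returns None.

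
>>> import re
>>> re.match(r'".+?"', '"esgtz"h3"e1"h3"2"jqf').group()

`re.match` won't scan ahead — the pattern has to work from the very first character.
The match spans [0:7] → '"esgtz"'.

'"esgtz"'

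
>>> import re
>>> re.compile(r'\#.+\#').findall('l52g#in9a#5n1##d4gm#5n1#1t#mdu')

['#in9a#5n1##d4gm#5n1#1t#']

`findall` yields the raw match text (1 of them) because the pattern has no groups.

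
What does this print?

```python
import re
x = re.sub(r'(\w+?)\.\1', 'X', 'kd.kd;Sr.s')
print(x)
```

X;Sr.s

The backreference `\1` re-matches whatever the first group consumed, character for character.
Each match is replaced by 'X'.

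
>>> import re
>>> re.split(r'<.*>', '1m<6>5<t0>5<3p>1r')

['1m', '1r']

Each match becomes a cut point; 2 segments remain.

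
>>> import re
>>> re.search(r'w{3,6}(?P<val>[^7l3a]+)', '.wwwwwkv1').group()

'wwwwwkv1'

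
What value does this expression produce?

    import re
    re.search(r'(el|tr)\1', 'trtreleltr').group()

`\1` has to match the exact text group 1 already captured.
The match spans [0:4] → 'trtr'.

'trtr'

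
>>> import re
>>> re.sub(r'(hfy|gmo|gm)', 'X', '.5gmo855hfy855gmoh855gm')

Alternation tries branches left to right and keeps the first one that lets the overall match succeed at that position.
Matches: at [2:5] → 'gmo'; at [8:11] → 'hfy'; at [14:17] → 'gmo'; at [21:23] → 'gm'.
`sub` substitutes 'X' at each match site.

'.5X855X855Xh855X'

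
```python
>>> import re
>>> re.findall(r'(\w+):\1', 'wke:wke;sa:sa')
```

['wke', 'sa']

The backreference `\1` re-matches whatever the first group consumed, character for character.
Matches: at [0:7] match 'wke:wke', group 1 = 'wke'; at [8:13] match 'sa:sa', group 1 = 'sa'.
With a single group, `findall` returns only what that group captured — 2 items.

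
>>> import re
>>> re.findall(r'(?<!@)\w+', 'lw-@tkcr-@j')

['lw', 'kcr']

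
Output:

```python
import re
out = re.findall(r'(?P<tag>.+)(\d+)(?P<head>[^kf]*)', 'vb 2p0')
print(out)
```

[('vb 2p', '0', '')]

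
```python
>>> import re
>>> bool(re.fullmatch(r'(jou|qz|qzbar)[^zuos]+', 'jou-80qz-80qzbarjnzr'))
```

False

`re.fullmatch` requires the pattern to consume the entire string.
Here the string isn't matched end-to-end, so the call returns None, and `bool(None)` is False.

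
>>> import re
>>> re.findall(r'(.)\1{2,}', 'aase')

[]

A backreference is literal: `\1` must see the identical characters the first group matched.
`findall` collects group 1 from each match (0 total).
Nothing in the string satisfies the pattern, so the list is empty.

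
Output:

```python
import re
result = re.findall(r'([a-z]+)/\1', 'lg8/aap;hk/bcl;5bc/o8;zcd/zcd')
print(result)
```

['zcd']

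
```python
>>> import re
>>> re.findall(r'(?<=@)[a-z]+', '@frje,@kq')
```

The lookaround is zero-width — it requires the adjacent text to match without consuming it, so the asserted text isn't part of the match.
Walking the string: at [1:5] → 'frje'; at [7:9] → 'kq'.
Since nothing is captured, `findall` lists the 2 matched substrings directly.

['frje', 'kq']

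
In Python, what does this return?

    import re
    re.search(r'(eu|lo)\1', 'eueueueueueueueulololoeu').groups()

('eu',)

After group 1 captures some text, `\1` only succeeds where that same text appears again.
`re.search` scans for the first position where the pattern succeeds.
The match spans [0:4] → 'eueu'.
Captured: group 1 = 'eu'.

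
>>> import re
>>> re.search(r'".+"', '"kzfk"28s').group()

'"kzfk"'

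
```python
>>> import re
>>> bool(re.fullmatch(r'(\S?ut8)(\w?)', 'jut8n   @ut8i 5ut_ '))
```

False

This matches optionally a non-whitespace character, then the literal 'ut8' (captured); then optionally a word character (captured).
For `fullmatch`, every character of the input must be accounted for by the pattern.
Here the pattern can't cover the whole string, so the call returns None, and `bool(None)` is False.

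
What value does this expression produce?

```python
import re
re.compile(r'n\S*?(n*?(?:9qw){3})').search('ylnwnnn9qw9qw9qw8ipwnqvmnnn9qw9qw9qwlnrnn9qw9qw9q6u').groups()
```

('nnn9qw9qw9qw',)

The match spans [2:16] → 'nwnnn9qw9qw9qw'.
Captured: group 1 = 'nnn9qw9qw9qw'.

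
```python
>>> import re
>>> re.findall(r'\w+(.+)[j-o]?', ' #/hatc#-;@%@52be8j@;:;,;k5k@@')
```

['#-;@%@52be8j@;:;,;k5k@@']

The pattern matches one or more of a word character; then one or more of any character (captured); then optionally a character in [j-o].
Scanning left to right: at [3:30] match 'hatc#-;@%@52be8j@;:;,;k5k@@', group 1 = '#-;@%@52be8j@;:;,;k5k@@'.
With a single group, `findall` returns only what that group captured — 1 item.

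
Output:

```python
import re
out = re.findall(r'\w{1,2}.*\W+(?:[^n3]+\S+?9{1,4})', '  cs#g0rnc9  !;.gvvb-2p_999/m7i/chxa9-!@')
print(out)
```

['cs#g0rnc9  !;.gvvb-2p_999/m7i/chxa9']

This matches 1 to 2 of a word character, then zero or more of any character; then one or more of a non-word character; then one or more of any character except [n3], then one or more of a non-whitespace character (lazy), then 1 to 4 of a literal '9' (non-capturing group).
Matches: at [2:37] → 'cs#g0rnc9  !;.gvvb-2p_999/m7i/chxa9'.
`findall` yields the raw match text (1 of them) because the pattern has no groups.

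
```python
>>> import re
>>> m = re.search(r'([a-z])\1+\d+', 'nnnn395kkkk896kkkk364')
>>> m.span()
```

(0, 7)

A backreference is literal: `\1` must see the identical characters the first group matched.
`search` walks the string left to right and returns the first match it finds.
The match spans [0:7] → 'nnnn395'.
Captured: group 1 = 'n'.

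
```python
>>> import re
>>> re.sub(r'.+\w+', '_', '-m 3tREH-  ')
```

'_-  '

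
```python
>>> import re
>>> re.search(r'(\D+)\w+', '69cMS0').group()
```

'cMS0'

Pattern: one or more of a non-digit (captured); then one or more of a word character.
Unlike `match`, `search` isn't anchored — it looks for the pattern anywhere in the string.
The match spans [2:6] → 'cMS0'.
Captured: group 1 = 'cMS'.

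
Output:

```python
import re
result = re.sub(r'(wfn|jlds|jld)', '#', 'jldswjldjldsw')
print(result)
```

#w##w

Alternation tries branches left to right and keeps the first one that lets the overall match succeed at that position.
Every occurrence is swapped for '#'.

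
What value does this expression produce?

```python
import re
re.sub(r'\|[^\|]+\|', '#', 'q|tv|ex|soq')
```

'q#ex|soq'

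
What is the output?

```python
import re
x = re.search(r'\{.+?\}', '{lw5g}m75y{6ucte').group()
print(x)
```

{lw5g}

`re.search` tries every starting position until one works.
The match spans [0:6] → '{lw5g}'.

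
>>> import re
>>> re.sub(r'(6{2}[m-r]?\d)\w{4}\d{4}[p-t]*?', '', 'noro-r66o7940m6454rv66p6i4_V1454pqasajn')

'noro-rrvpqasajn'

The pattern matches exactly 2 of the literal '6', then optionally a character in [m-r], then a digit (captured); then exactly 4 of a word character, then exactly 4 of a digit, then zero or more of a character in [p-t] (lazy).
Matches: at [6:18] → '66o7940m6454'; at [20:32] → '66p6i4_V1454'.
Each match is replaced by ''.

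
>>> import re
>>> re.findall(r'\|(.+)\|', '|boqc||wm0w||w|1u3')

['boqc||wm0w||w']

Matches: at [0:15] match '|boqc||wm0w||w|', group 1 = 'boqc||wm0w||w'.
Because there's exactly one group, `findall` drops the full match and keeps group 1 from the one hit.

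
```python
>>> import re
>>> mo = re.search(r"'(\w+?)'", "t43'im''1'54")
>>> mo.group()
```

Unlike `match`, `search` isn't anchored — it looks for the pattern anywhere in the string.
The match spans [3:7] → "'im'".
Captured: group 1 = 'im'.

"'im'"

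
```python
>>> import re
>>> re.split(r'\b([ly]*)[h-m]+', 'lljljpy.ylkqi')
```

['', 'll', 'py.', 'yl', 'qi']

Pattern: a word boundary (`\b`, zero-width); then zero or more of one of [ly] (captured); then one or more of a character in [h-m].
With a capturing group present, the delimiter's captured portion is kept in the result list.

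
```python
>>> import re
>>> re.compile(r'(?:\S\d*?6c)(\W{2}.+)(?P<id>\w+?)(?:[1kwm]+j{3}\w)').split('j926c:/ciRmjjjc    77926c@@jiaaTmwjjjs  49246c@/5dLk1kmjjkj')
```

['', ':/ciRmjjjc    77926c@@jiaaT', 'm', '  49246c@/5dLk1kmjjkj']

Pattern: a non-whitespace character, then zero or more of a digit (lazy), then the literal '6c' (non-capturing group); then exactly 2 of a non-word character, then one or more of any character (captured); then one or more of a word character (lazy) (captured as 'id'); then one or more of one of [1kwm], then exactly 3 of a literal 'j', then a word character (non-capturing group).
Because the pattern has a capturing group, `split` also inserts each captured text between the pieces.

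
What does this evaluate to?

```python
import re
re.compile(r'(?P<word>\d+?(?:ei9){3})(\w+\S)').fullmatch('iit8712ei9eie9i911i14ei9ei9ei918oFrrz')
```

None

This matches one or more of a digit (lazy), then the literal 'ei9' repeated 3 times (captured as 'word'); then one or more of a word character, then a non-whitespace character (captured).
`re.fullmatch` is like wrapping the pattern in `^…$` (in single-line mode).
Here there's no way to consume every character, so the call returns None.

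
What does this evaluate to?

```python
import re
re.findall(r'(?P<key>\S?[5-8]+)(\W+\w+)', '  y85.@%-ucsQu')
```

Pattern: optionally a non-whitespace character, then one or more of a character in [5-8] (captured as 'key'); then one or more of a non-word character, then one or more of a word character (captured).
Scanning left to right: at [2:14] match 'y85.@%-ucsQu', groups = ('y85', '.@%-ucsQu').
Multiple groups make `findall` return tuples — one 2-tuple for the one match.

[('y85', '.@%-ucsQu')]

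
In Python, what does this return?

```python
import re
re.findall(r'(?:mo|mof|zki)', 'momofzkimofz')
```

['mo', 'mo', 'zki', 'mo']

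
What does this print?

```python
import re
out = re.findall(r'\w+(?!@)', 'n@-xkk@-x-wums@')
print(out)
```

['xk', 'x', 'wum']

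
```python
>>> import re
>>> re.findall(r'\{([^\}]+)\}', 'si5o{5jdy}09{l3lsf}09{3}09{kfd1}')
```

['5jdy', 'l3lsf', '3', 'kfd1']

One capturing group, so `findall` returns just the captured substring from each match — 4 in all.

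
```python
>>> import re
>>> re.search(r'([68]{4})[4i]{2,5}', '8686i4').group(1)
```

Pattern: exactly 4 of one of [68] (captured); then 2 to 5 of one of [4i].
`re.search` scans for the first position where the pattern succeeds.
The match spans [0:6] → '8686i4'.
Captured: group 1 = '8686'.

'8686'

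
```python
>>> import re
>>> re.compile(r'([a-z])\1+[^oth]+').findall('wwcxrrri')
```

['w']

The backreference `\1` re-matches whatever the first group consumed, character for character.
Walking the string: at [0:8] match 'wwcxrrri', group 1 = 'w'.
One capturing group, so `findall` returns just the captured substring from the one match — 1 in all.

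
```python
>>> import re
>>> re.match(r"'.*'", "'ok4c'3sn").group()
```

`re.match` won't scan ahead — the pattern has to work from the very first character.
The match spans [0:6] → "'ok4c'".

"'ok4c'"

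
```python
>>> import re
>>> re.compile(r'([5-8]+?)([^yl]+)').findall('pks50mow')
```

The pattern matches one or more of a character in [5-8] (lazy) (captured); then one or more of any character except [yl] (captured).
Walking the string: at [3:8] match '50mow', groups = ('5', '0mow').
2 groups means the one result is a tuple of 2 captured strings — 1 here.

[('5', '0mow')]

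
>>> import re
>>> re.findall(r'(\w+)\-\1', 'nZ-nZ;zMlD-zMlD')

The backreference `\1` re-matches whatever the first group consumed, character for character.
Walking the string: at [0:5] match 'nZ-nZ', group 1 = 'nZ'; at [6:15] match 'zMlD-zMlD', group 1 = 'zMlD'.
With a single group, `findall` returns only what that group captured — 2 items.

['nZ', 'zMlD']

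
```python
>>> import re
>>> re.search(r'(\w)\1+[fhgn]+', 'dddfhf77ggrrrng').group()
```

'dddfhf'

`\1` has to match the exact text group 1 already captured.
The match spans [0:6] → 'dddfhf'.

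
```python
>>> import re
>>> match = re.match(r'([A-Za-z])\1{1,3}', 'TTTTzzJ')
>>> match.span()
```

`\1` has to match the exact text group 1 already captured.
`re.match` won't scan ahead — the pattern has to work from the very first character.
The match spans [0:4] → 'TTTT'.
Captured: group 1 = 'T'.

(0, 4)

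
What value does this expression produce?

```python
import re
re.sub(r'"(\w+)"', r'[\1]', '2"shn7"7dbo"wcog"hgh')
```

'2[shn7]7dbo[wcog]hgh'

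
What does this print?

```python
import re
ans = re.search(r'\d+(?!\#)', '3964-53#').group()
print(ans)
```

3964

Because the assertion is negative and zero-width, positions next to the forbidden text are skipped.
The match spans [0:4] → '3964'.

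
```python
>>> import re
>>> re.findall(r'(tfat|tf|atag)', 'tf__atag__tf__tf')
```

Walking the string: at [0:2] match 'tf', group 1 = 'tf'; at [4:8] match 'atag', group 1 = 'atag'; at [10:12] match 'tf', group 1 = 'tf'; at [14:16] match 'tf', group 1 = 'tf'.
Because there's exactly one group, `findall` drops the full match and keeps group 1 from each hit.

['tf', 'atag', 'tf', 'tf']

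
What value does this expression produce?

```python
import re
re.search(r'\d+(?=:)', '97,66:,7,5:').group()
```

The positive lookaround only admits positions where the adjacent text matches; those characters stay outside the span.
`re.search` scans for the first position where the pattern succeeds.
The match spans [3:5] → '66'.

'66'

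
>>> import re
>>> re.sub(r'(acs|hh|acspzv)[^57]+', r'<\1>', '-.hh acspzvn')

'-.<hh>'

Each match is replaced using the text its own group 1 captured.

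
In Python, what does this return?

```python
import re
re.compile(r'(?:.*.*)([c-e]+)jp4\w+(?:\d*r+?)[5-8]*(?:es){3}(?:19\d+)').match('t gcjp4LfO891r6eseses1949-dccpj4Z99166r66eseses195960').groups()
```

('c',)

Pattern: zero or more of any character, then zero or more of any character (non-capturing group); then one or more of a character in [c-e] (captured); then the literal 'jp4', then one or more of a word character; then zero or more of a digit, then one or more of the literal 'r' (lazy) (non-capturing group); then zero or more of a character in [5-8], then the literal 'es' repeated 3 times; then the literal '19', then one or more of a digit (non-capturing group).
With `match`, the pattern is implicitly anchored at the beginning.
The match spans [0:25] → 't gcjp4LfO891r6eseses1949'.
Captured: group 1 = 'c'.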